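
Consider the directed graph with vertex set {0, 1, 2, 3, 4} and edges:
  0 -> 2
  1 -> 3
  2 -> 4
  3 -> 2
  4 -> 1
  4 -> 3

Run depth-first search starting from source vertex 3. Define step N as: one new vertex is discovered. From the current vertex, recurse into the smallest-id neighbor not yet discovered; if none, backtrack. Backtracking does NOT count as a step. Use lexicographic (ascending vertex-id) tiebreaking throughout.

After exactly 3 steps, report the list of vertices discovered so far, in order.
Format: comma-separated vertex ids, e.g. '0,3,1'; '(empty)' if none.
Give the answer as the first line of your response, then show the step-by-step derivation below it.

3,2,4

step 1: discover 3; path=3; order=3
step 2: discover 2; path=3>2; order=3,2
step 3: discover 4; path=3>2>4; order=3,2,4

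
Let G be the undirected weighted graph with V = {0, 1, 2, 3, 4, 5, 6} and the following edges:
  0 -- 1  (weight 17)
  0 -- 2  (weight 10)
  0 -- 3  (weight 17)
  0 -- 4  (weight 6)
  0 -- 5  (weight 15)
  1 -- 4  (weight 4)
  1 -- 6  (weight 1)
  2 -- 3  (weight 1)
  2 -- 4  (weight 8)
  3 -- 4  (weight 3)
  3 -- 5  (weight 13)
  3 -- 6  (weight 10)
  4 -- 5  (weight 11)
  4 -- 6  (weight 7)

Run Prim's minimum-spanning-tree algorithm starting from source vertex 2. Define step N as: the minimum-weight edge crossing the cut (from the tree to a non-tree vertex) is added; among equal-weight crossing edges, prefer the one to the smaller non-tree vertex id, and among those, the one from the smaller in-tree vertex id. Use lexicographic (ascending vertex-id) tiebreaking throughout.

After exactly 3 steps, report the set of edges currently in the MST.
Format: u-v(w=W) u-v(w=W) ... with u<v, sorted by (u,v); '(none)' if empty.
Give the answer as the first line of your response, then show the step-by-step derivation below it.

1-4(w=4) 2-3(w=1) 3-4(w=3)

step 1: add edge 2-3 (w=1); MST = {2-3(w=1)}
step 2: add edge 3-4 (w=3); MST = {2-3(w=1) 3-4(w=3)}
step 3: add edge 1-4 (w=4); MST = {1-4(w=4) 2-3(w=1) 3-4(w=3)}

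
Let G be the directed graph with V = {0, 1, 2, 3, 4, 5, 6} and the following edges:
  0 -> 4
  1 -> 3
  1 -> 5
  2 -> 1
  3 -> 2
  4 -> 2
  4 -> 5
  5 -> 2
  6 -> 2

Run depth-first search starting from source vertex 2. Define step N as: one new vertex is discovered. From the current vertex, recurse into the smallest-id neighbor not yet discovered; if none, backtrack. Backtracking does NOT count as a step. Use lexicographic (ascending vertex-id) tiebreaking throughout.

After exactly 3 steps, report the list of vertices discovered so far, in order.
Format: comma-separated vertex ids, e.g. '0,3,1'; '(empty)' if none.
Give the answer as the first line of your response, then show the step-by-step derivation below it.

2,1,3

step 1: discover 2; path=2; order=2
step 2: discover 1; path=2>1; order=2,1
step 3: discover 3; path=2>1>3; order=2,1,3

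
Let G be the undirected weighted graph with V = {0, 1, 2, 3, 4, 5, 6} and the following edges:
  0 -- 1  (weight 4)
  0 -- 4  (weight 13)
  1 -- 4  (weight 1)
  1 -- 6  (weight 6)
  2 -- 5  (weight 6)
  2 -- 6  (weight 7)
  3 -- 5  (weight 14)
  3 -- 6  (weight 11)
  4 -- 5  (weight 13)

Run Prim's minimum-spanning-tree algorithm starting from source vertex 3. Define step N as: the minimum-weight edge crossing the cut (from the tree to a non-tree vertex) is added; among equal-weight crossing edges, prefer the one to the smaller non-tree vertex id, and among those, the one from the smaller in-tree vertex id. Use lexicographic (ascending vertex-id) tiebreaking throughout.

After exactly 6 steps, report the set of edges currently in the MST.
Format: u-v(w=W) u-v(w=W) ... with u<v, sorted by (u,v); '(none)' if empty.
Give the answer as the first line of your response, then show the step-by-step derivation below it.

0-1(w=4) 1-4(w=1) 1-6(w=6) 2-5(w=6) 2-6(w=7) 3-6(w=11)

step 1: add edge 3-6 (w=11); MST = {3-6(w=11)}
step 2: add edge 1-6 (w=6); MST = {1-6(w=6) 3-6(w=11)}
step 3: add edge 1-4 (w=1); MST = {1-4(w=1) 1-6(w=6) 3-6(w=11)}
step 4: add edge 0-1 (w=4); MST = {0-1(w=4) 1-4(w=1) 1-6(w=6) 3-6(w=11)}
step 5: add edge 2-6 (w=7); MST = {0-1(w=4) 1-4(w=1) 1-6(w=6) 2-6(w=7) 3-6(w=11)}
step 6: add edge 2-5 (w=6); MST = {0-1(w=4) 1-4(w=1) 1-6(w=6) 2-5(w=6) 2-6(w=7) 3-6(w=11)}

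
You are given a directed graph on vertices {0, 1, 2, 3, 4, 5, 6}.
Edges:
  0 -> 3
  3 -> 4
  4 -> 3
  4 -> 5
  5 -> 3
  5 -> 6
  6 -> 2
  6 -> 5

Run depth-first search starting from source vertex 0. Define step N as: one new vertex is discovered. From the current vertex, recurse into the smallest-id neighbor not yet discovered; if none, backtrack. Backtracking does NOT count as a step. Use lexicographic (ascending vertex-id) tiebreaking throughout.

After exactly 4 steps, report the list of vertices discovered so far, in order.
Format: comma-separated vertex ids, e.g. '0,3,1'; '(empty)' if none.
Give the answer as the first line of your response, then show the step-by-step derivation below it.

0,3,4,5

step 1: discover 0; path=0; order=0
step 2: discover 3; path=0>3; order=0,3
step 3: discover 4; path=0>3>4; order=0,3,4
step 4: discover 5; path=0>3>4>5; order=0,3,4,5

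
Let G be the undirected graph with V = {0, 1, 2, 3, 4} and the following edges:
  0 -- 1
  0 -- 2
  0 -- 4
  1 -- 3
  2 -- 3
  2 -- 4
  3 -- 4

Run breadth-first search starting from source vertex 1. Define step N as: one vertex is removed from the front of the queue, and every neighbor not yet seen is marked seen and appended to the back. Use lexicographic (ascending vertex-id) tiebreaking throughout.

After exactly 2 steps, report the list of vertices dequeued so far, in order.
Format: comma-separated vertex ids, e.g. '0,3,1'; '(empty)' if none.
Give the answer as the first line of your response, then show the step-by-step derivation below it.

1,0

step 1: dequeue 1; queue=[0,3]; order=1
step 2: dequeue 0; queue=[3,2,4]; order=1,0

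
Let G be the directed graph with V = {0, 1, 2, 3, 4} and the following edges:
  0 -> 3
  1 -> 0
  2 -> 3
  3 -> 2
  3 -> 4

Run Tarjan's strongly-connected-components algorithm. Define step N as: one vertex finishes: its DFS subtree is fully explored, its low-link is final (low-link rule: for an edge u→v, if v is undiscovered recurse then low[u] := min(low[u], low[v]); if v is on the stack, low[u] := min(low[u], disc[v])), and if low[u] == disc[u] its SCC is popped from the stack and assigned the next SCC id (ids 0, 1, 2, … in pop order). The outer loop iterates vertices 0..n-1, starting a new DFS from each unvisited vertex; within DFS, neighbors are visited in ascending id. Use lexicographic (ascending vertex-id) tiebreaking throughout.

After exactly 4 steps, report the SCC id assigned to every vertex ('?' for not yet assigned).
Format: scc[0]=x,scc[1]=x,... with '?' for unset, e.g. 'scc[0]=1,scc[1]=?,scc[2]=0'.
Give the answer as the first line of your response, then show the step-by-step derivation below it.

scc[0]=2,scc[1]=?,scc[2]=1,scc[3]=1,scc[4]=0

step 1: low=(low[0]=0,low[1]=?,low[2]=1,low[3]=1,low[4]=?); scc=(scc[0]=?,scc[1]=?,scc[2]=?,scc[3]=?,scc[4]=?)
step 2: low=(low[0]=0,low[1]=?,low[2]=1,low[3]=1,low[4]=3); scc=(scc[0]=?,scc[1]=?,scc[2]=?,scc[3]=?,scc[4]=0)
step 3: low=(low[0]=0,low[1]=?,low[2]=1,low[3]=1,low[4]=3); scc=(scc[0]=?,scc[1]=?,scc[2]=1,scc[3]=1,scc[4]=0)
step 4: low=(low[0]=0,low[1]=?,low[2]=1,low[3]=1,low[4]=3); scc=(scc[0]=2,scc[1]=?,scc[2]=1,scc[3]=1,scc[4]=0)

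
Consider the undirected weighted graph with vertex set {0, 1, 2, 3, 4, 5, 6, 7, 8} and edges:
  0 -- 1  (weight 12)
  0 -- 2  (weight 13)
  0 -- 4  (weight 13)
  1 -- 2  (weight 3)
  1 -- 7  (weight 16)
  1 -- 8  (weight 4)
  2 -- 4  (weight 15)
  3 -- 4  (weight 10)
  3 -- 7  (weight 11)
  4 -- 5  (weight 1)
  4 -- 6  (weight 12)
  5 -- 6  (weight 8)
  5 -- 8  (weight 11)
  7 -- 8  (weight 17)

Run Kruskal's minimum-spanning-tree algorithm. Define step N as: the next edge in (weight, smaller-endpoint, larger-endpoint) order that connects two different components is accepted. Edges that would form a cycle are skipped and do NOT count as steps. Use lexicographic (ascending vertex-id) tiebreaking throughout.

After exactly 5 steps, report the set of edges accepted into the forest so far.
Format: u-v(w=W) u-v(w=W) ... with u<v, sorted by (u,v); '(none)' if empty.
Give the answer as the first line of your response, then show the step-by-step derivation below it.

1-2(w=3) 1-8(w=4) 3-4(w=10) 4-5(w=1) 5-6(w=8)

step 1: add edge 4-5 (w=1); MST = {4-5(w=1)}
step 2: add edge 1-2 (w=3); MST = {1-2(w=3) 4-5(w=1)}
step 3: add edge 1-8 (w=4); MST = {1-2(w=3) 1-8(w=4) 4-5(w=1)}
step 4: add edge 5-6 (w=8); MST = {1-2(w=3) 1-8(w=4) 4-5(w=1) 5-6(w=8)}
step 5: add edge 3-4 (w=10); MST = {1-2(w=3) 1-8(w=4) 3-4(w=10) 4-5(w=1) 5-6(w=8)}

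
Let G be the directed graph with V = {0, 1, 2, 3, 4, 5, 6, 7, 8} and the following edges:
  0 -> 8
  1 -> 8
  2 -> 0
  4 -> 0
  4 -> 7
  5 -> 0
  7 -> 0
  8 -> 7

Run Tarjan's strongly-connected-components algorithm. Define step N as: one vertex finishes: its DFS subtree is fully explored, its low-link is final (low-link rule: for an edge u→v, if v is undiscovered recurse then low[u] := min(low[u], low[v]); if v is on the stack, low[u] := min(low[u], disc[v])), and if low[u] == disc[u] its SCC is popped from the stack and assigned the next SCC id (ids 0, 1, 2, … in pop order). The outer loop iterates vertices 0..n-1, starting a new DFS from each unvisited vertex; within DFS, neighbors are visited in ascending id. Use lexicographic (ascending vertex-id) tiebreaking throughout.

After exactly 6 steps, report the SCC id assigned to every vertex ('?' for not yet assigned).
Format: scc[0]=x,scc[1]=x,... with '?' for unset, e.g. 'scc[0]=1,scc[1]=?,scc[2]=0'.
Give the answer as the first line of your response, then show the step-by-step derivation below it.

scc[0]=0,scc[1]=1,scc[2]=2,scc[3]=3,scc[4]=?,scc[5]=?,scc[6]=?,scc[7]=0,scc[8]=0

step 1: low=(low[0]=0,low[1]=?,low[2]=?,low[3]=?,low[4]=?,low[5]=?,low[6]=?,low[7]=0,low[8]=1); scc=(scc[0]=?,scc[1]=?,scc[2]=?,scc[3]=?,scc[4]=?,scc[5]=?,scc[6]=?,scc[7]=?,scc[8]=?)
step 2: low=(low[0]=0,low[1]=?,low[2]=?,low[3]=?,low[4]=?,low[5]=?,low[6]=?,low[7]=0,low[8]=0); scc=(scc[0]=?,scc[1]=?,scc[2]=?,scc[3]=?,scc[4]=?,scc[5]=?,scc[6]=?,scc[7]=?,scc[8]=?)
step 3: low=(low[0]=0,low[1]=?,low[2]=?,low[3]=?,low[4]=?,low[5]=?,low[6]=?,low[7]=0,low[8]=0); scc=(scc[0]=0,scc[1]=?,scc[2]=?,scc[3]=?,scc[4]=?,scc[5]=?,scc[6]=?,scc[7]=0,scc[8]=0)
step 4: low=(low[0]=0,low[1]=3,low[2]=?,low[3]=?,low[4]=?,low[5]=?,low[6]=?,low[7]=0,low[8]=0); scc=(scc[0]=0,scc[1]=1,scc[2]=?,scc[3]=?,scc[4]=?,scc[5]=?,scc[6]=?,scc[7]=0,scc[8]=0)
step 5: low=(low[0]=0,low[1]=3,low[2]=4,low[3]=?,low[4]=?,low[5]=?,low[6]=?,low[7]=0,low[8]=0); scc=(scc[0]=0,scc[1]=1,scc[2]=2,scc[3]=?,scc[4]=?,scc[5]=?,scc[6]=?,scc[7]=0,scc[8]=0)
step 6: low=(low[0]=0,low[1]=3,low[2]=4,low[3]=5,low[4]=?,low[5]=?,low[6]=?,low[7]=0,low[8]=0); scc=(scc[0]=0,scc[1]=1,scc[2]=2,scc[3]=3,scc[4]=?,scc[5]=?,scc[6]=?,scc[7]=0,scc[8]=0)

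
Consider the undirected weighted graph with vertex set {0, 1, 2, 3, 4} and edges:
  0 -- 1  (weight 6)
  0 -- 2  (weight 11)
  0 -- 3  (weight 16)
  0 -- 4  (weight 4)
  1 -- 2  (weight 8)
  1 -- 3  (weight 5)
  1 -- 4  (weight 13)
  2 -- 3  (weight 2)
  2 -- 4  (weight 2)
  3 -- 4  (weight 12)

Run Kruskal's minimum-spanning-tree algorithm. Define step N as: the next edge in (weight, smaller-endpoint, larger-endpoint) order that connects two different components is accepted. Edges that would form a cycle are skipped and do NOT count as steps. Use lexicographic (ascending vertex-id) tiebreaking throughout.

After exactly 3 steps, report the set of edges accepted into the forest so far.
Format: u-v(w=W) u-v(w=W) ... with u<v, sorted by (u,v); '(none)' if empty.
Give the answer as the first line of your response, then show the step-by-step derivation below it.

0-4(w=4) 2-3(w=2) 2-4(w=2)

step 1: add edge 2-3 (w=2); MST = {2-3(w=2)}
step 2: add edge 2-4 (w=2); MST = {2-3(w=2) 2-4(w=2)}
step 3: add edge 0-4 (w=4); MST = {0-4(w=4) 2-3(w=2) 2-4(w=2)}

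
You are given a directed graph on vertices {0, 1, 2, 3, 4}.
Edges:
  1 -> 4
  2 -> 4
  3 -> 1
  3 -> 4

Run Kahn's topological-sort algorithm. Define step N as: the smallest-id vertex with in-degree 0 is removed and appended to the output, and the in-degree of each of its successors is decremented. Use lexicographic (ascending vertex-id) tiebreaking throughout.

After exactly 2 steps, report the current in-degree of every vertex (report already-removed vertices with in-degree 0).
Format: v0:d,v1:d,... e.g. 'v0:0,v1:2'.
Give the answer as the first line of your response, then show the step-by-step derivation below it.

v0:0,v1:1,v2:0,v3:0,v4:2

step 1: output 0; order=[0]; indeg=(0,1,0,0,3)
step 2: output 2; order=[0,2]; indeg=(0,1,0,0,2)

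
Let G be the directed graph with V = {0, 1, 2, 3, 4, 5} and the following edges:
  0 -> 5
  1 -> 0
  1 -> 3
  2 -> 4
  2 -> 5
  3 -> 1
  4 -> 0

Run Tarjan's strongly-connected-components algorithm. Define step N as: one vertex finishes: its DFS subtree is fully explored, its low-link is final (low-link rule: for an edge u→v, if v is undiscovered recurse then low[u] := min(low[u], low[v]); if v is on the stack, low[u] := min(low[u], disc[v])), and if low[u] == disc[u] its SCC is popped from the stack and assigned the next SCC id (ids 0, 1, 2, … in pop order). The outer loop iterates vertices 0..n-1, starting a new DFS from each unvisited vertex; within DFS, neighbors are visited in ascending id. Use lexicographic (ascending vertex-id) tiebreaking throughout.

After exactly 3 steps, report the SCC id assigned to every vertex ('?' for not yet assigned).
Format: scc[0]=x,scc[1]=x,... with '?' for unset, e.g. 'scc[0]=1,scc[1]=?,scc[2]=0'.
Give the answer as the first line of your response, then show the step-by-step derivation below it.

scc[0]=1,scc[1]=?,scc[2]=?,scc[3]=?,scc[4]=?,scc[5]=0

step 1: low=(low[0]=0,low[1]=?,low[2]=?,low[3]=?,low[4]=?,low[5]=1); scc=(scc[0]=?,scc[1]=?,scc[2]=?,scc[3]=?,scc[4]=?,scc[5]=0)
step 2: low=(low[0]=0,low[1]=?,low[2]=?,low[3]=?,low[4]=?,low[5]=1); scc=(scc[0]=1,scc[1]=?,scc[2]=?,scc[3]=?,scc[4]=?,scc[5]=0)
step 3: low=(low[0]=0,low[1]=2,low[2]=?,low[3]=2,low[4]=?,low[5]=1); scc=(scc[0]=1,scc[1]=?,scc[2]=?,scc[3]=?,scc[4]=?,scc[5]=0)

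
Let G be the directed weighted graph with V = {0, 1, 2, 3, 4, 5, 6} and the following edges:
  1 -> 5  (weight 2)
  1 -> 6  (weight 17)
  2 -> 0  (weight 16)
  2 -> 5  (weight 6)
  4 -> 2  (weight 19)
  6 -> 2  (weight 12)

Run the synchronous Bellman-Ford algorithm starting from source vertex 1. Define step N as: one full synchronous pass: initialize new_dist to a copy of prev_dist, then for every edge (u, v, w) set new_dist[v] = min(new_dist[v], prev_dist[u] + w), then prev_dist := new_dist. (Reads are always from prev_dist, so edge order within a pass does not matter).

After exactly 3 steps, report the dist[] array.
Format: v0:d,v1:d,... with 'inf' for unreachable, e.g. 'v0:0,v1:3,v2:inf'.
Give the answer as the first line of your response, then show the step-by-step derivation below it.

v0:45,v1:0,v2:29,v3:inf,v4:inf,v5:2,v6:17

step 1: dist = v0:inf,v1:0,v2:inf,v3:inf,v4:inf,v5:2,v6:17
step 2: dist = v0:inf,v1:0,v2:29,v3:inf,v4:inf,v5:2,v6:17
step 3: dist = v0:45,v1:0,v2:29,v3:inf,v4:inf,v5:2,v6:17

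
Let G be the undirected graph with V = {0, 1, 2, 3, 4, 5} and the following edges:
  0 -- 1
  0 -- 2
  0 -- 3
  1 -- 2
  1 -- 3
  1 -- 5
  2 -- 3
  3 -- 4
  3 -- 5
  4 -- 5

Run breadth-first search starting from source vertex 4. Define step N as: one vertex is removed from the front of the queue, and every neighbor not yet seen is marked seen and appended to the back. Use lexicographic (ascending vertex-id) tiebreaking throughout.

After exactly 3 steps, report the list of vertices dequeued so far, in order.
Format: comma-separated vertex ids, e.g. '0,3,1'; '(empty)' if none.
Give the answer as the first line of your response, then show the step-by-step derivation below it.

4,3,5

step 1: dequeue 4; queue=[3,5]; order=4
step 2: dequeue 3; queue=[5,0,1,2]; order=4,3
step 3: dequeue 5; queue=[0,1,2]; order=4,3,5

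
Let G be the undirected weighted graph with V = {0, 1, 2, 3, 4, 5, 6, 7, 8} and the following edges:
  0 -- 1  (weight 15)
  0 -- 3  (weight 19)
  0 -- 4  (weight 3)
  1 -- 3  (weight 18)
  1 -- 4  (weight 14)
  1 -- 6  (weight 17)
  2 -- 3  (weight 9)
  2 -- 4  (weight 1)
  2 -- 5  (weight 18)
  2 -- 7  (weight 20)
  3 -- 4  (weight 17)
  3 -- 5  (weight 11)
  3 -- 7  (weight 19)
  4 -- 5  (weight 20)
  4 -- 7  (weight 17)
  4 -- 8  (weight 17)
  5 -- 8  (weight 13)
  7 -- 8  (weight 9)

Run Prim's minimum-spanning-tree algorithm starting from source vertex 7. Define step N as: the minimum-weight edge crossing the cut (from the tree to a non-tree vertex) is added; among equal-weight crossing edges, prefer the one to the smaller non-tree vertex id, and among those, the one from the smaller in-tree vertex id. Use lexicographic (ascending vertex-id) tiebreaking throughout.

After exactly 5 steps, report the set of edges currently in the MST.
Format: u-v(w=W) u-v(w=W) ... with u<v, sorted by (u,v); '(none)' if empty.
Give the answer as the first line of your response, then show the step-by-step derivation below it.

2-3(w=9) 2-4(w=1) 3-5(w=11) 5-8(w=13) 7-8(w=9)

step 1: add edge 7-8 (w=9); MST = {7-8(w=9)}
step 2: add edge 5-8 (w=13); MST = {5-8(w=13) 7-8(w=9)}
step 3: add edge 3-5 (w=11); MST = {3-5(w=11) 5-8(w=13) 7-8(w=9)}
step 4: add edge 2-3 (w=9); MST = {2-3(w=9) 3-5(w=11) 5-8(w=13) 7-8(w=9)}
step 5: add edge 2-4 (w=1); MST = {2-3(w=9) 2-4(w=1) 3-5(w=11) 5-8(w=13) 7-8(w=9)}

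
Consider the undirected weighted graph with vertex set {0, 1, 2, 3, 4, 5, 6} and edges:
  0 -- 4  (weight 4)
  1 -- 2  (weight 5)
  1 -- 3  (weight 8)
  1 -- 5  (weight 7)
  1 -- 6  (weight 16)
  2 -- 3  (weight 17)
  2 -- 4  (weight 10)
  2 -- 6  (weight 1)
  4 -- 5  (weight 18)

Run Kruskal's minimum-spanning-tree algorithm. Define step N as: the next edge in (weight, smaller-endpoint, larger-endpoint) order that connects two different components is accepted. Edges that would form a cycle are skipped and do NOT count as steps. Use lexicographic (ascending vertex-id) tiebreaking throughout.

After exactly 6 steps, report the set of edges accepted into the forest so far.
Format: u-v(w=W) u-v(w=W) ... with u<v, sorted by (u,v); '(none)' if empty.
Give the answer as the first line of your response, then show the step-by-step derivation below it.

0-4(w=4) 1-2(w=5) 1-3(w=8) 1-5(w=7) 2-4(w=10) 2-6(w=1)

step 1: add edge 2-6 (w=1); MST = {2-6(w=1)}
step 2: add edge 0-4 (w=4); MST = {0-4(w=4) 2-6(w=1)}
step 3: add edge 1-2 (w=5); MST = {0-4(w=4) 1-2(w=5) 2-6(w=1)}
step 4: add edge 1-5 (w=7); MST = {0-4(w=4) 1-2(w=5) 1-5(w=7) 2-6(w=1)}
step 5: add edge 1-3 (w=8); MST = {0-4(w=4) 1-2(w=5) 1-3(w=8) 1-5(w=7) 2-6(w=1)}
step 6: add edge 2-4 (w=10); MST = {0-4(w=4) 1-2(w=5) 1-3(w=8) 1-5(w=7) 2-4(w=10) 2-6(w=1)}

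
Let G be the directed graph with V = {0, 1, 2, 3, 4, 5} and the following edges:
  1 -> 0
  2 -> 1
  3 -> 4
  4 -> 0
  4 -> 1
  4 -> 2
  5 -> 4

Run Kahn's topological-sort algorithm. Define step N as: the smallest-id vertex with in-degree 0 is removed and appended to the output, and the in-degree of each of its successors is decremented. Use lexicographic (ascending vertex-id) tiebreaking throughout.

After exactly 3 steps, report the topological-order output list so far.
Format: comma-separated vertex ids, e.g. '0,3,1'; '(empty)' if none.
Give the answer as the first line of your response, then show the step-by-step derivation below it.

3,5,4

step 1: output 3; order=[3]; indeg=(2,2,1,0,1,0)
step 2: output 5; order=[3,5]; indeg=(2,2,1,0,0,0)
step 3: output 4; order=[3,5,4]; indeg=(1,1,0,0,0,0)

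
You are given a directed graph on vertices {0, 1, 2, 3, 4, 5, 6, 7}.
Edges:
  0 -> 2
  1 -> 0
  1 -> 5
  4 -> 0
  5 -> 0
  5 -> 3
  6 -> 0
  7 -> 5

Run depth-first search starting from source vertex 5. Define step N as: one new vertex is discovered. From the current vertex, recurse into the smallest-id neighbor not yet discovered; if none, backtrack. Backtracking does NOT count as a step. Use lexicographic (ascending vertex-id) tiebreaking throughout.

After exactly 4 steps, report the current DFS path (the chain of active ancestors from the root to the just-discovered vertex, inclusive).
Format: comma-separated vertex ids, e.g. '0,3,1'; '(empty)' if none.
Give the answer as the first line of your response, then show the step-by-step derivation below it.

5,3

step 1: discover 5; path=5; order=5
step 2: discover 0; path=5>0; order=5,0
step 3: discover 2; path=5>0>2; order=5,0,2
step 4: discover 3; path=5>3; order=5,0,2,3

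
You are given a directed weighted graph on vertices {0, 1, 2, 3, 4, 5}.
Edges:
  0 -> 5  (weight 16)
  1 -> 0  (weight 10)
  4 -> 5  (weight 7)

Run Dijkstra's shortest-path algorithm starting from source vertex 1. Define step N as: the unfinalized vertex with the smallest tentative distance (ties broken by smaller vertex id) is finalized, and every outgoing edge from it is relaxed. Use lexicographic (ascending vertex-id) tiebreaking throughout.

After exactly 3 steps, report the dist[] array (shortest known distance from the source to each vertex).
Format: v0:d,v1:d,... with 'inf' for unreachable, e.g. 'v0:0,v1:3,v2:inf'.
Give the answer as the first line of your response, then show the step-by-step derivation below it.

v0:10,v1:0,v2:inf,v3:inf,v4:inf,v5:26

step 1: dist = v0:10,v1:0,v2:inf,v3:inf,v4:inf,v5:inf
step 2: dist = v0:10,v1:0,v2:inf,v3:inf,v4:inf,v5:26
step 3: dist = v0:10,v1:0,v2:inf,v3:inf,v4:inf,v5:26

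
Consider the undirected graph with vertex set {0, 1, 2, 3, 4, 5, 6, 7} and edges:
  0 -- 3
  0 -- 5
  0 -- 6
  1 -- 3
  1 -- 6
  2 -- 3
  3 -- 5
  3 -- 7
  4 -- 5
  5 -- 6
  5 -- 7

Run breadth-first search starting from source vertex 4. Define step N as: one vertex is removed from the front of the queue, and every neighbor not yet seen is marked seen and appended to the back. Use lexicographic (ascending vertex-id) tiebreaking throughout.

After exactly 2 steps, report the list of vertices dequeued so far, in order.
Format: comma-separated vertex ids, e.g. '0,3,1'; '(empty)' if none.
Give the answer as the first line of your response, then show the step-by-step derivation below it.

4,5

step 1: dequeue 4; queue=[5]; order=4
step 2: dequeue 5; queue=[0,3,6,7]; order=4,5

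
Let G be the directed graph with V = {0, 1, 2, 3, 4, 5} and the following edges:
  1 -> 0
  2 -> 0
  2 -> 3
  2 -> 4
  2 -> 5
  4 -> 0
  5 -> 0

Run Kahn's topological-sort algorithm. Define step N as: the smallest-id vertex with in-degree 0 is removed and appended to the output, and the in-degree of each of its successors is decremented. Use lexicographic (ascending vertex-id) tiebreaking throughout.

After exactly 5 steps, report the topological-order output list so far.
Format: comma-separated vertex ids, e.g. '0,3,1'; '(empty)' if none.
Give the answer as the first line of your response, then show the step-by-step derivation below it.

1,2,3,4,5

step 1: output 1; order=[1]; indeg=(3,0,0,1,1,1)
step 2: output 2; order=[1,2]; indeg=(2,0,0,0,0,0)
step 3: output 3; order=[1,2,3]; indeg=(2,0,0,0,0,0)
step 4: output 4; order=[1,2,3,4]; indeg=(1,0,0,0,0,0)
step 5: output 5; order=[1,2,3,4,5]; indeg=(0,0,0,0,0,0)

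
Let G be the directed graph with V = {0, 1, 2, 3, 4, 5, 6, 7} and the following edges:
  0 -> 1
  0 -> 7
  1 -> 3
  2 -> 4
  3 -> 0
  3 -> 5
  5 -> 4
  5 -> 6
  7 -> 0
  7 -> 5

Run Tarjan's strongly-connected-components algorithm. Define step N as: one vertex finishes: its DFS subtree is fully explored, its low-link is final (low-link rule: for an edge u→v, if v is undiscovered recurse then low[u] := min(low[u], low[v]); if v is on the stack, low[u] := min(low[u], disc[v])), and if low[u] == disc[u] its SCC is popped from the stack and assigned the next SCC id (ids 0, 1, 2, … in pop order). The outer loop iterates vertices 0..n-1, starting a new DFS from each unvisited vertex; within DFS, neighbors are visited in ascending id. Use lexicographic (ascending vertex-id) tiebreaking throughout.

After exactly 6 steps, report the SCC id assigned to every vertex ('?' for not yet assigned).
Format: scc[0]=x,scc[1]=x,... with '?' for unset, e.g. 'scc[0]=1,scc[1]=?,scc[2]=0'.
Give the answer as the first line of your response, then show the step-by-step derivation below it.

scc[0]=?,scc[1]=?,scc[2]=?,scc[3]=?,scc[4]=0,scc[5]=2,scc[6]=1,scc[7]=?

step 1: low=(low[0]=0,low[1]=1,low[2]=?,low[3]=0,low[4]=4,low[5]=3,low[6]=?,low[7]=?); scc=(scc[0]=?,scc[1]=?,scc[2]=?,scc[3]=?,scc[4]=0,scc[5]=?,scc[6]=?,scc[7]=?)
step 2: low=(low[0]=0,low[1]=1,low[2]=?,low[3]=0,low[4]=4,low[5]=3,low[6]=5,low[7]=?); scc=(scc[0]=?,scc[1]=?,scc[2]=?,scc[3]=?,scc[4]=0,scc[5]=?,scc[6]=1,scc[7]=?)
step 3: low=(low[0]=0,low[1]=1,low[2]=?,low[3]=0,low[4]=4,low[5]=3,low[6]=5,low[7]=?); scc=(scc[0]=?,scc[1]=?,scc[2]=?,scc[3]=?,scc[4]=0,scc[5]=2,scc[6]=1,scc[7]=?)
step 4: low=(low[0]=0,low[1]=1,low[2]=?,low[3]=0,low[4]=4,low[5]=3,low[6]=5,low[7]=?); scc=(scc[0]=?,scc[1]=?,scc[2]=?,scc[3]=?,scc[4]=0,scc[5]=2,scc[6]=1,scc[7]=?)
step 5: low=(low[0]=0,low[1]=0,low[2]=?,low[3]=0,low[4]=4,low[5]=3,low[6]=5,low[7]=?); scc=(scc[0]=?,scc[1]=?,scc[2]=?,scc[3]=?,scc[4]=0,scc[5]=2,scc[6]=1,scc[7]=?)
step 6: low=(low[0]=0,low[1]=0,low[2]=?,low[3]=0,low[4]=4,low[5]=3,low[6]=5,low[7]=0); scc=(scc[0]=?,scc[1]=?,scc[2]=?,scc[3]=?,scc[4]=0,scc[5]=2,scc[6]=1,scc[7]=?)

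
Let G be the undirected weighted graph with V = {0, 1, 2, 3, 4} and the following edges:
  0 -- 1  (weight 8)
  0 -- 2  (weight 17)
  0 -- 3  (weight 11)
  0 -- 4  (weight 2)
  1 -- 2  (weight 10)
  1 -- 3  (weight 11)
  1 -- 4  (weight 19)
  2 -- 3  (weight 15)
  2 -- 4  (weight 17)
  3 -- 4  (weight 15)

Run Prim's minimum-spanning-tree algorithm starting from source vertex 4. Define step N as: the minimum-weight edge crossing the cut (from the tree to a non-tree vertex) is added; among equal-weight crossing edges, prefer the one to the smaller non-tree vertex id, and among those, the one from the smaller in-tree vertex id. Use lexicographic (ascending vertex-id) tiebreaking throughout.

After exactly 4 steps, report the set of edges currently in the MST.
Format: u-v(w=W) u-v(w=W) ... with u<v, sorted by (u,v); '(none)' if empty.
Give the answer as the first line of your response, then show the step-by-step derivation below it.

0-1(w=8) 0-3(w=11) 0-4(w=2) 1-2(w=10)

step 1: add edge 0-4 (w=2); MST = {0-4(w=2)}
step 2: add edge 0-1 (w=8); MST = {0-1(w=8) 0-4(w=2)}
step 3: add edge 1-2 (w=10); MST = {0-1(w=8) 0-4(w=2) 1-2(w=10)}
step 4: add edge 0-3 (w=11); MST = {0-1(w=8) 0-3(w=11) 0-4(w=2) 1-2(w=10)}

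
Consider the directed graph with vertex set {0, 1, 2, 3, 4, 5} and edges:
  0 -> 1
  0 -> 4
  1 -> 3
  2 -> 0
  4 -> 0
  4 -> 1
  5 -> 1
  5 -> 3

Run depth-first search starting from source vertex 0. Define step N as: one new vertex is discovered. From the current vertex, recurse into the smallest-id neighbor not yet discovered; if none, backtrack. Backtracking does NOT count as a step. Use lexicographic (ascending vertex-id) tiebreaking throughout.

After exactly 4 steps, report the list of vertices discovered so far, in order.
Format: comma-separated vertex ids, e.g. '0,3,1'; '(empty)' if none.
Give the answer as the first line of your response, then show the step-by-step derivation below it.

0,1,3,4

step 1: discover 0; path=0; order=0
step 2: discover 1; path=0>1; order=0,1
step 3: discover 3; path=0>1>3; order=0,1,3
step 4: discover 4; path=0>4; order=0,1,3,4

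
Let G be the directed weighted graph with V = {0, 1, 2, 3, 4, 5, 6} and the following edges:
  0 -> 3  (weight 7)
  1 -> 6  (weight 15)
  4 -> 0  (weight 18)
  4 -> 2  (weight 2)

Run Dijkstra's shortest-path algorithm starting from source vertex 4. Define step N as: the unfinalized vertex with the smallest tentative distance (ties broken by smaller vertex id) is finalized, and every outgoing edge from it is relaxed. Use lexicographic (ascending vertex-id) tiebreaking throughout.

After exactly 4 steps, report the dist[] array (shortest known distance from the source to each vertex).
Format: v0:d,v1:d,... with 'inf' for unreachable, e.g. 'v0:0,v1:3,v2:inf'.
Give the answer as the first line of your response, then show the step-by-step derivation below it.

v0:18,v1:inf,v2:2,v3:25,v4:0,v5:inf,v6:inf

step 1: dist = v0:18,v1:inf,v2:2,v3:inf,v4:0,v5:inf,v6:inf
step 2: dist = v0:18,v1:inf,v2:2,v3:inf,v4:0,v5:inf,v6:inf
step 3: dist = v0:18,v1:inf,v2:2,v3:25,v4:0,v5:inf,v6:inf
step 4: dist = v0:18,v1:inf,v2:2,v3:25,v4:0,v5:inf,v6:inf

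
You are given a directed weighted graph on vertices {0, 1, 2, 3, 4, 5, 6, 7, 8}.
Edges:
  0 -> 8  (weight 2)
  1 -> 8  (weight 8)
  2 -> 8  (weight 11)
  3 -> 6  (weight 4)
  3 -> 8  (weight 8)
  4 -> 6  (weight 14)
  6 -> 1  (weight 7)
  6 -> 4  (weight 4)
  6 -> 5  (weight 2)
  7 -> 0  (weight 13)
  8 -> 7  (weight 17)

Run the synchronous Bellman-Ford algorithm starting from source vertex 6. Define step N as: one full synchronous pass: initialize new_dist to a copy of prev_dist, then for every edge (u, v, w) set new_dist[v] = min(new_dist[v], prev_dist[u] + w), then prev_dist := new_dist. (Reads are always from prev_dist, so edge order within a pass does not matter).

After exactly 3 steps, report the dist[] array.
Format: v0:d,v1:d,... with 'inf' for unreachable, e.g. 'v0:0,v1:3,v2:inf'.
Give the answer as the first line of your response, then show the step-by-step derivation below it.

v0:inf,v1:7,v2:inf,v3:inf,v4:4,v5:2,v6:0,v7:32,v8:15

step 1: dist = v0:inf,v1:7,v2:inf,v3:inf,v4:4,v5:2,v6:0,v7:inf,v8:inf
step 2: dist = v0:inf,v1:7,v2:inf,v3:inf,v4:4,v5:2,v6:0,v7:inf,v8:15
step 3: dist = v0:inf,v1:7,v2:inf,v3:inf,v4:4,v5:2,v6:0,v7:32,v8:15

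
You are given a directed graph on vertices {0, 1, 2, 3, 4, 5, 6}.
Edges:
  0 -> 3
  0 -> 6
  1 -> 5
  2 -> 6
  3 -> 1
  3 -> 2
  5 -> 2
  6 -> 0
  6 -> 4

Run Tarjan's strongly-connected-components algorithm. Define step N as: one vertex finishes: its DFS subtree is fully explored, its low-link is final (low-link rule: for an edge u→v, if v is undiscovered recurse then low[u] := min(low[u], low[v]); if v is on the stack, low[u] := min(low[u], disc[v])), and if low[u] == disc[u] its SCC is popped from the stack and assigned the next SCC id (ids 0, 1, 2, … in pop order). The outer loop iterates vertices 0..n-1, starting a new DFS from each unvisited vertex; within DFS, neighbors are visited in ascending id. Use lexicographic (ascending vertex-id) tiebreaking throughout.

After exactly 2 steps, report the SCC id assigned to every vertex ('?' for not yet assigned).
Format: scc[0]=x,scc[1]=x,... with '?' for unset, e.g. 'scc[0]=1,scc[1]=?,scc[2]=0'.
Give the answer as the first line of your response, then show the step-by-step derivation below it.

scc[0]=?,scc[1]=?,scc[2]=?,scc[3]=?,scc[4]=0,scc[5]=?,scc[6]=?

step 1: low=(low[0]=0,low[1]=2,low[2]=4,low[3]=1,low[4]=6,low[5]=3,low[6]=0); scc=(scc[0]=?,scc[1]=?,scc[2]=?,scc[3]=?,scc[4]=0,scc[5]=?,scc[6]=?)
step 2: low=(low[0]=0,low[1]=2,low[2]=4,low[3]=1,low[4]=6,low[5]=3,low[6]=0); scc=(scc[0]=?,scc[1]=?,scc[2]=?,scc[3]=?,scc[4]=0,scc[5]=?,scc[6]=?)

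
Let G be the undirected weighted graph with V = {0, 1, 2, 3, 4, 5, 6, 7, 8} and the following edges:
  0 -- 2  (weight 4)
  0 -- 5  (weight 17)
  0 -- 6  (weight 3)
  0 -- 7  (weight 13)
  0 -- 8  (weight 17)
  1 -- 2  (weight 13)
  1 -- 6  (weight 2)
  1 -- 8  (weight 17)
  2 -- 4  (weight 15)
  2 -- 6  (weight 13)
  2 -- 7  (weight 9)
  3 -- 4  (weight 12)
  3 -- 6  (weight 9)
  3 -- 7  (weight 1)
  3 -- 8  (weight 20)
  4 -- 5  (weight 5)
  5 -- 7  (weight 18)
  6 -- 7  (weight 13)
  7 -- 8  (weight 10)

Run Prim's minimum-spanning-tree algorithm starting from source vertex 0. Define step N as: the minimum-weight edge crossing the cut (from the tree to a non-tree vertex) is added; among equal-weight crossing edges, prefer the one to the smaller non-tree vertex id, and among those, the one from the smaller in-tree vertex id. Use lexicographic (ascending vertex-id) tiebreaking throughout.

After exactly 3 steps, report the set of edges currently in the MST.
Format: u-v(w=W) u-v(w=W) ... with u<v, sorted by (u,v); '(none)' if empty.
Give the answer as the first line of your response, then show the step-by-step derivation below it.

0-2(w=4) 0-6(w=3) 1-6(w=2)

step 1: add edge 0-6 (w=3); MST = {0-6(w=3)}
step 2: add edge 1-6 (w=2); MST = {0-6(w=3) 1-6(w=2)}
step 3: add edge 0-2 (w=4); MST = {0-2(w=4) 0-6(w=3) 1-6(w=2)}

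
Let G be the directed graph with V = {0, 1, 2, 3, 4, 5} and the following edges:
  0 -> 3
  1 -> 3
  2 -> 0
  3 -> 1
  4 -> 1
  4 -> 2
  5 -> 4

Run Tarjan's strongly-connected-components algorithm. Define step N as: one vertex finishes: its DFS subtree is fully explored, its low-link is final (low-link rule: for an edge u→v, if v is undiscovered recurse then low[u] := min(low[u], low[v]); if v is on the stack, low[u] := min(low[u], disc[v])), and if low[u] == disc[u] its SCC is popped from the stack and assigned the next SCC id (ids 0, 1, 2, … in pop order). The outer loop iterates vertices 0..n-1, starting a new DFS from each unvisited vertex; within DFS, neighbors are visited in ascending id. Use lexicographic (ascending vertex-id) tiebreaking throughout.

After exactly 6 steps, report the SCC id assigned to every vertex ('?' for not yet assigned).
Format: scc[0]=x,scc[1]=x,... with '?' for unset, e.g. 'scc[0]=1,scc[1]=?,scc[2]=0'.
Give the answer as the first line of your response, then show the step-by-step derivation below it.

scc[0]=1,scc[1]=0,scc[2]=2,scc[3]=0,scc[4]=3,scc[5]=4

step 1: low=(low[0]=0,low[1]=1,low[2]=?,low[3]=1,low[4]=?,low[5]=?); scc=(scc[0]=?,scc[1]=?,scc[2]=?,scc[3]=?,scc[4]=?,scc[5]=?)
step 2: low=(low[0]=0,low[1]=1,low[2]=?,low[3]=1,low[4]=?,low[5]=?); scc=(scc[0]=?,scc[1]=0,scc[2]=?,scc[3]=0,scc[4]=?,scc[5]=?)
step 3: low=(low[0]=0,low[1]=1,low[2]=?,low[3]=1,low[4]=?,low[5]=?); scc=(scc[0]=1,scc[1]=0,scc[2]=?,scc[3]=0,scc[4]=?,scc[5]=?)
step 4: low=(low[0]=0,low[1]=1,low[2]=3,low[3]=1,low[4]=?,low[5]=?); scc=(scc[0]=1,scc[1]=0,scc[2]=2,scc[3]=0,scc[4]=?,scc[5]=?)
step 5: low=(low[0]=0,low[1]=1,low[2]=3,low[3]=1,low[4]=4,low[5]=?); scc=(scc[0]=1,scc[1]=0,scc[2]=2,scc[3]=0,scc[4]=3,scc[5]=?)
step 6: low=(low[0]=0,low[1]=1,low[2]=3,low[3]=1,low[4]=4,low[5]=5); scc=(scc[0]=1,scc[1]=0,scc[2]=2,scc[3]=0,scc[4]=3,scc[5]=4)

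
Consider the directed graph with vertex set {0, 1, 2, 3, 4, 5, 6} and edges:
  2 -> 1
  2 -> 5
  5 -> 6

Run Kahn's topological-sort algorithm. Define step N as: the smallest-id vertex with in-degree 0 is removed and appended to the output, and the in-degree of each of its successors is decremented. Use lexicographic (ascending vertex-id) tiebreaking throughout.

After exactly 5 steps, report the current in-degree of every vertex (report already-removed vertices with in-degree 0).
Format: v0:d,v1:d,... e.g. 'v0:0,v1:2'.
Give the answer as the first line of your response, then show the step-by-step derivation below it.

v0:0,v1:0,v2:0,v3:0,v4:0,v5:0,v6:1

step 1: output 0; order=[0]; indeg=(0,1,0,0,0,1,1)
step 2: output 2; order=[0,2]; indeg=(0,0,0,0,0,0,1)
step 3: output 1; order=[0,2,1]; indeg=(0,0,0,0,0,0,1)
step 4: output 3; order=[0,2,1,3]; indeg=(0,0,0,0,0,0,1)
step 5: output 4; order=[0,2,1,3,4]; indeg=(0,0,0,0,0,0,1)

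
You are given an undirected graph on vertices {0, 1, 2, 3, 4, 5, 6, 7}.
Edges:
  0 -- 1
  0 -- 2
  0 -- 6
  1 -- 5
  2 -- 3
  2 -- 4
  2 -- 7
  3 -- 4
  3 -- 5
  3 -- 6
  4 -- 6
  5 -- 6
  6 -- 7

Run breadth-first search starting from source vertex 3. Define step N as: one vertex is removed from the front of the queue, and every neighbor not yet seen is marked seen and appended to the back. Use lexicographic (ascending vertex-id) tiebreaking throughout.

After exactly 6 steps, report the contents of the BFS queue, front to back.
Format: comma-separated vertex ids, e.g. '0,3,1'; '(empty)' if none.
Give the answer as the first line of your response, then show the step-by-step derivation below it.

7,1

step 1: dequeue 3; queue=[2,4,5,6]; order=3
step 2: dequeue 2; queue=[4,5,6,0,7]; order=3,2
step 3: dequeue 4; queue=[5,6,0,7]; order=3,2,4
step 4: dequeue 5; queue=[6,0,7,1]; order=3,2,4,5
step 5: dequeue 6; queue=[0,7,1]; order=3,2,4,5,6
step 6: dequeue 0; queue=[7,1]; order=3,2,4,5,6,0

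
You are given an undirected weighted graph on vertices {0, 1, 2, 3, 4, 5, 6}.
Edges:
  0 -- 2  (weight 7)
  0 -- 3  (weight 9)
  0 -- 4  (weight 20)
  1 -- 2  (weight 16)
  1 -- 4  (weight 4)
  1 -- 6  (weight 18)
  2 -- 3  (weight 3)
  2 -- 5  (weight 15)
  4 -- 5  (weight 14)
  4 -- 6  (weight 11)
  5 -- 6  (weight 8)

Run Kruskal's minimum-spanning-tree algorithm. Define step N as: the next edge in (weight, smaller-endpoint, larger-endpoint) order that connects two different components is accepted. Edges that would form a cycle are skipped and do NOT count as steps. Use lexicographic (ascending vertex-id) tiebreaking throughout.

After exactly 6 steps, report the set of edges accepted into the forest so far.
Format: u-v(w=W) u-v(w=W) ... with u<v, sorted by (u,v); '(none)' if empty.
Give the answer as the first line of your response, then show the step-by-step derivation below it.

0-2(w=7) 1-4(w=4) 2-3(w=3) 2-5(w=15) 4-6(w=11) 5-6(w=8)

step 1: add edge 2-3 (w=3); MST = {2-3(w=3)}
step 2: add edge 1-4 (w=4); MST = {1-4(w=4) 2-3(w=3)}
step 3: add edge 0-2 (w=7); MST = {0-2(w=7) 1-4(w=4) 2-3(w=3)}
step 4: add edge 5-6 (w=8); MST = {0-2(w=7) 1-4(w=4) 2-3(w=3) 5-6(w=8)}
step 5: add edge 4-6 (w=11); MST = {0-2(w=7) 1-4(w=4) 2-3(w=3) 4-6(w=11) 5-6(w=8)}
step 6: add edge 2-5 (w=15); MST = {0-2(w=7) 1-4(w=4) 2-3(w=3) 2-5(w=15) 4-6(w=11) 5-6(w=8)}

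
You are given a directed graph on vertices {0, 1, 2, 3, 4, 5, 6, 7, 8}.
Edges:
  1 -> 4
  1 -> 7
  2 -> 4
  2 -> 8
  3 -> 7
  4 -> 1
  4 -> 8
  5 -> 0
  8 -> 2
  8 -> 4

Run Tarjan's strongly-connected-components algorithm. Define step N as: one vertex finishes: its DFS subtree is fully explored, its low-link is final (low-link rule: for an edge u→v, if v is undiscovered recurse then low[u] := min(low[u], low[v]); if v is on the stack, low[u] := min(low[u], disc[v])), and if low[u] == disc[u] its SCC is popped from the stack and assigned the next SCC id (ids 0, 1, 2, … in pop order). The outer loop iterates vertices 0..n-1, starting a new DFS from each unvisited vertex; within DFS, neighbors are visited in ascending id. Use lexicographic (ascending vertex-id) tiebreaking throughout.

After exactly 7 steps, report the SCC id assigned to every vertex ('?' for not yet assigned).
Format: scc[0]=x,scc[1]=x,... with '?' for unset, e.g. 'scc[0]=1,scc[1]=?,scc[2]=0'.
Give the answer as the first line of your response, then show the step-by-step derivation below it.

scc[0]=0,scc[1]=2,scc[2]=2,scc[3]=3,scc[4]=2,scc[5]=?,scc[6]=?,scc[7]=1,scc[8]=2

step 1: low=(low[0]=0,low[1]=?,low[2]=?,low[3]=?,low[4]=?,low[5]=?,low[6]=?,low[7]=?,low[8]=?); scc=(scc[0]=0,scc[1]=?,scc[2]=?,scc[3]=?,scc[4]=?,scc[5]=?,scc[6]=?,scc[7]=?,scc[8]=?)
step 2: low=(low[0]=0,low[1]=1,low[2]=2,low[3]=?,low[4]=1,low[5]=?,low[6]=?,low[7]=?,low[8]=3); scc=(scc[0]=0,scc[1]=?,scc[2]=?,scc[3]=?,scc[4]=?,scc[5]=?,scc[6]=?,scc[7]=?,scc[8]=?)
step 3: low=(low[0]=0,low[1]=1,low[2]=2,low[3]=?,low[4]=1,low[5]=?,low[6]=?,low[7]=?,low[8]=2); scc=(scc[0]=0,scc[1]=?,scc[2]=?,scc[3]=?,scc[4]=?,scc[5]=?,scc[6]=?,scc[7]=?,scc[8]=?)
step 4: low=(low[0]=0,low[1]=1,low[2]=2,low[3]=?,low[4]=1,low[5]=?,low[6]=?,low[7]=?,low[8]=2); scc=(scc[0]=0,scc[1]=?,scc[2]=?,scc[3]=?,scc[4]=?,scc[5]=?,scc[6]=?,scc[7]=?,scc[8]=?)
step 5: low=(low[0]=0,low[1]=1,low[2]=2,low[3]=?,low[4]=1,low[5]=?,low[6]=?,low[7]=5,low[8]=2); scc=(scc[0]=0,scc[1]=?,scc[2]=?,scc[3]=?,scc[4]=?,scc[5]=?,scc[6]=?,scc[7]=1,scc[8]=?)
step 6: low=(low[0]=0,low[1]=1,low[2]=2,low[3]=?,low[4]=1,low[5]=?,low[6]=?,low[7]=5,low[8]=2); scc=(scc[0]=0,scc[1]=2,scc[2]=2,scc[3]=?,scc[4]=2,scc[5]=?,scc[6]=?,scc[7]=1,scc[8]=2)
step 7: low=(low[0]=0,low[1]=1,low[2]=2,low[3]=6,low[4]=1,low[5]=?,low[6]=?,low[7]=5,low[8]=2); scc=(scc[0]=0,scc[1]=2,scc[2]=2,scc[3]=3,scc[4]=2,scc[5]=?,scc[6]=?,scc[7]=1,scc[8]=2)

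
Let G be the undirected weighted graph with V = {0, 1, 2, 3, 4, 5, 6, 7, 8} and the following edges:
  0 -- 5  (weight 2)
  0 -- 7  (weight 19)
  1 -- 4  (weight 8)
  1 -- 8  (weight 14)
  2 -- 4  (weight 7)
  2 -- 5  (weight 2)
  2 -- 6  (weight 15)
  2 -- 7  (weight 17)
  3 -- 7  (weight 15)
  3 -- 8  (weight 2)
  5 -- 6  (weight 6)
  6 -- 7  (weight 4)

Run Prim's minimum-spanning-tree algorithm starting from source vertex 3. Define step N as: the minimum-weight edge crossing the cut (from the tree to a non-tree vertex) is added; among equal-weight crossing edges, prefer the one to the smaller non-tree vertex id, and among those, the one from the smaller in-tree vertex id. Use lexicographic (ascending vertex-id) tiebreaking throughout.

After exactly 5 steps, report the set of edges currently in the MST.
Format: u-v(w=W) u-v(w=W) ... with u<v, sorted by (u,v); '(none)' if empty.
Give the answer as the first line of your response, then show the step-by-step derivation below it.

1-4(w=8) 1-8(w=14) 2-4(w=7) 2-5(w=2) 3-8(w=2)

step 1: add edge 3-8 (w=2); MST = {3-8(w=2)}
step 2: add edge 1-8 (w=14); MST = {1-8(w=14) 3-8(w=2)}
step 3: add edge 1-4 (w=8); MST = {1-4(w=8) 1-8(w=14) 3-8(w=2)}
step 4: add edge 2-4 (w=7); MST = {1-4(w=8) 1-8(w=14) 2-4(w=7) 3-8(w=2)}
step 5: add edge 2-5 (w=2); MST = {1-4(w=8) 1-8(w=14) 2-4(w=7) 2-5(w=2) 3-8(w=2)}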